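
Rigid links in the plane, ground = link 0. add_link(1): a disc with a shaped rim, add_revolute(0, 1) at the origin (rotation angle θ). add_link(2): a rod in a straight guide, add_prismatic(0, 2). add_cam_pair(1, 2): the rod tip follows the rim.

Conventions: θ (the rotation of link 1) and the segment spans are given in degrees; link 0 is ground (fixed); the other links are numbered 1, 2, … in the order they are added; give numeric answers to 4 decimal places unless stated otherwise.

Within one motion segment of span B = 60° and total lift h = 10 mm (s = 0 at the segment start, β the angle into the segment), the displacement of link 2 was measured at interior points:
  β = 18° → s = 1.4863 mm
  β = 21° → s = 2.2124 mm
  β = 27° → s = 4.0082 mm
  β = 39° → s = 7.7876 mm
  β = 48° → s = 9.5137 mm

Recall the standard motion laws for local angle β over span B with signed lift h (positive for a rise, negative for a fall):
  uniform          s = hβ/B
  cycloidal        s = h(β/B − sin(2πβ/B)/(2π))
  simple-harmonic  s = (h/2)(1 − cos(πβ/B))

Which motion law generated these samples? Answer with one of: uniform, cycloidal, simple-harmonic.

candidates at β/B = r: uniform s = h·r (linear in β); cycloidal s = h·(r − sin(2πr)/(2π)); simple-harmonic s = (h/2)(1 − cos(πr))
β=18°: printed 1.4863 | uniform 3.0000, cycloidal 1.4863, simple-harmonic 2.0611
β=21°: printed 2.2124 | uniform 3.5000, cycloidal 2.2124, simple-harmonic 2.7300
β=27°: printed 4.0082 | uniform 4.5000, cycloidal 4.0082, simple-harmonic 4.2178
β=39°: printed 7.7876 | uniform 6.5000, cycloidal 7.7876, simple-harmonic 7.2700
β=48°: printed 9.5137 | uniform 8.0000, cycloidal 9.5137, simple-harmonic 9.0451
only one law matches every sample → cycloidal

cycloidal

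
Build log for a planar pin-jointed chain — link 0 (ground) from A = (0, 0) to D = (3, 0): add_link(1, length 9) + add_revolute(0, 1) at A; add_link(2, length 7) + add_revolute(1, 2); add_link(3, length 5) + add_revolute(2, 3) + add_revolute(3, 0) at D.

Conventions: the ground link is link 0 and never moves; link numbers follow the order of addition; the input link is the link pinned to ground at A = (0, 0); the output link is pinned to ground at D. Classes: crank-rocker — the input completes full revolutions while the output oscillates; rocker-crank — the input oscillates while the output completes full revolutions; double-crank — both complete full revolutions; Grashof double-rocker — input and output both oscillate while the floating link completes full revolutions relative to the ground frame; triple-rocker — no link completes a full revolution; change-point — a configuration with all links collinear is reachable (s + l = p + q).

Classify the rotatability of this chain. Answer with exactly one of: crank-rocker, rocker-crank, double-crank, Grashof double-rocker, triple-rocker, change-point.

lengths: ground=3, input=9, coupler=7, output=5
sorted: s=3 (shortest), l=9 (longest), p+q=12
s + l = 12 vs p + q = 12
s + l = p + q → change-point (collinear configuration reachable)

change-point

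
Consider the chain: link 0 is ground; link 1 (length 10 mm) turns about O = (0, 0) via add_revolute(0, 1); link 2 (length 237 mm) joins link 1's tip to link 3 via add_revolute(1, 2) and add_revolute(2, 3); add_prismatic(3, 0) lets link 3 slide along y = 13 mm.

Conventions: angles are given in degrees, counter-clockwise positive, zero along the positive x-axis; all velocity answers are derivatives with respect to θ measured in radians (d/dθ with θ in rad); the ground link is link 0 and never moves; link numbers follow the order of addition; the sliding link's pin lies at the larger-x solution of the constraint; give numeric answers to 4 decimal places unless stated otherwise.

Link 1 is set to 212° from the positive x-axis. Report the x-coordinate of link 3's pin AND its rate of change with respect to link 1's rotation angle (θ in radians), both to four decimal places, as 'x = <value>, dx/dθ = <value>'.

geometry: r = 10 mm, L = 237 mm, e = 13 mm
crank pin P = (r cos θ, r sin θ) = (-8.480481, -5.299193)
h = r sin θ − e = -5.299193 − 13 = -18.299193
x = r cos θ + √(L² − h²) = -8.480481 + 236.292487 = 227.812006
dx/dθ = −r sin θ − h·r cos θ/√(L² − h²) (θ in radians; h = -18.299193) = 4.642439

x = 227.8120, dx/dθ = 4.6424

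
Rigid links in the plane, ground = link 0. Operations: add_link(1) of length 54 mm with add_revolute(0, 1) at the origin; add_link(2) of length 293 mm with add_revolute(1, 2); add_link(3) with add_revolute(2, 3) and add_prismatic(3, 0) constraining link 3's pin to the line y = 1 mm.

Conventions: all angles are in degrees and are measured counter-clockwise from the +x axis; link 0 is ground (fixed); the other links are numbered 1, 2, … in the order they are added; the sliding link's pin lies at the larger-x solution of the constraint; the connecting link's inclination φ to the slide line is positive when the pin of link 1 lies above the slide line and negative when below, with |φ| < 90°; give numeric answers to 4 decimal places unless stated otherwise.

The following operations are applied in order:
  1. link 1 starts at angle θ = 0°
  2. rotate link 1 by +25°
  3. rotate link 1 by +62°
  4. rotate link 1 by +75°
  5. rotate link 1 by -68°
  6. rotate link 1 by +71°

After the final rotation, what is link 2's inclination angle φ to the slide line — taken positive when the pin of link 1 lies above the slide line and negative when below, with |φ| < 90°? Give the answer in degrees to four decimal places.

geometry: r = 54 mm, L = 293 mm, e = 1 mm; θ starts at 0°
rotate link 1 by +25°: θ ← 0° +25° = 25°
rotate link 1 by +62°: θ ← 25° +62° = 87°
rotate link 1 by +75°: θ ← 87° +75° = 162°
rotate link 1 by -68°: θ ← 162° -68° = 94°
rotate link 1 by +71°: θ ← 94° +71° = 165°
h = r sin θ − e = 13.976228 − 1 = 12.976228
sin φ = h / L = 12.976228 / 293 = 0.04428747
φ = arcsin(0.04428747) = 2.538315°

2.5383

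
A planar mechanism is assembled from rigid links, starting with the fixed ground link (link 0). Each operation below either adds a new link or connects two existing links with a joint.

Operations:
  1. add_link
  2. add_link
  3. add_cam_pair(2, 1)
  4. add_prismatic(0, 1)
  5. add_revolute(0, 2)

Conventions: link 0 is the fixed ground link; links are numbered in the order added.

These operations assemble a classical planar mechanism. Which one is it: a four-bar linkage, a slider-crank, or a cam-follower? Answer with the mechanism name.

links: 3 (incl. ground); joints: 1 revolute, 1 prismatic, 1 higher (cam) pair, forming one closed loop
3 links, revolute + prismatic + higher pair in one loop → cam-follower

cam-follower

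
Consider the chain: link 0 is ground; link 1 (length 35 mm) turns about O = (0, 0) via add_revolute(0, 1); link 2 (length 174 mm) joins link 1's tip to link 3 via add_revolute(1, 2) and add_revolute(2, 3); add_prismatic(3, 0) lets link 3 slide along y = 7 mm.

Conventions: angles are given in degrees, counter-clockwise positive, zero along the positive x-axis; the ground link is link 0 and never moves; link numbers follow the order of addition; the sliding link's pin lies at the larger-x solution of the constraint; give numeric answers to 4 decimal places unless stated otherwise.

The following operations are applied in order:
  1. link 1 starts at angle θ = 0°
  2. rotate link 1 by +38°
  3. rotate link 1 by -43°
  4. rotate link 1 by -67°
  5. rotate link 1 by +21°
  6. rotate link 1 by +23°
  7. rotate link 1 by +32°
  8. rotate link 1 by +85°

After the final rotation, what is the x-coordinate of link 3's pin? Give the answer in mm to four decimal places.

geometry: r = 35 mm, L = 174 mm, e = 7 mm; θ starts at 0°
rotate link 1 by +38°: θ ← 0° +38° = 38°
rotate link 1 by -43°: θ ← 38° -43° = -5°
rotate link 1 by -67°: θ ← -5° -67° = -72°
rotate link 1 by +21°: θ ← -72° +21° = -51°
rotate link 1 by +23°: θ ← -51° +23° = -28°
rotate link 1 by +32°: θ ← -28° +32° = 4°
rotate link 1 by +85°: θ ← 4° +85° = 89°
crank pin P = (r cos θ, r sin θ) = (0.610834, 34.994669)
h = r sin θ − e = 34.994669 − 7 = 27.994669
x = r cos θ + √(L² − h²) = 0.610834 + 171.733219 = 172.344053

172.3441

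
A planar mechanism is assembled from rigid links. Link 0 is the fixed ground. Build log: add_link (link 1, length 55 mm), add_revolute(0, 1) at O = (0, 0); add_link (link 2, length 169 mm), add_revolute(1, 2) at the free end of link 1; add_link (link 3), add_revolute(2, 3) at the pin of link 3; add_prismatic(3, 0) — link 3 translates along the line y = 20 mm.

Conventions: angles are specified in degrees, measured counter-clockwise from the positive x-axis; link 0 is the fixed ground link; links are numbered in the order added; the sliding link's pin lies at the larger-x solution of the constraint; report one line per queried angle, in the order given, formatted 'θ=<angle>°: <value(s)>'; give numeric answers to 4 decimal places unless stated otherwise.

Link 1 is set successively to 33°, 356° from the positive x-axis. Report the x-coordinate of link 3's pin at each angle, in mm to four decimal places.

geometry: r = 55 mm, L = 169 mm, e = 20 mm
θ=33°: crank pin P = (r cos θ, r sin θ) = (46.126881, 29.955147)
θ=33°: h = r sin θ − e = 29.955147 − 20 = 9.955147
θ=33°: x = r cos θ + √(L² − h²) = 46.126881 + 168.706535 = 214.833417
θ=356°: crank pin P = (r cos θ, r sin θ) = (54.866023, -3.836606)
θ=356°: h = r sin θ − e = -3.836606 − 20 = -23.836606
θ=356°: x = r cos θ + √(L² − h²) = 54.866023 + 167.310538 = 222.176561

θ=33°: 214.8334
θ=356°: 222.1766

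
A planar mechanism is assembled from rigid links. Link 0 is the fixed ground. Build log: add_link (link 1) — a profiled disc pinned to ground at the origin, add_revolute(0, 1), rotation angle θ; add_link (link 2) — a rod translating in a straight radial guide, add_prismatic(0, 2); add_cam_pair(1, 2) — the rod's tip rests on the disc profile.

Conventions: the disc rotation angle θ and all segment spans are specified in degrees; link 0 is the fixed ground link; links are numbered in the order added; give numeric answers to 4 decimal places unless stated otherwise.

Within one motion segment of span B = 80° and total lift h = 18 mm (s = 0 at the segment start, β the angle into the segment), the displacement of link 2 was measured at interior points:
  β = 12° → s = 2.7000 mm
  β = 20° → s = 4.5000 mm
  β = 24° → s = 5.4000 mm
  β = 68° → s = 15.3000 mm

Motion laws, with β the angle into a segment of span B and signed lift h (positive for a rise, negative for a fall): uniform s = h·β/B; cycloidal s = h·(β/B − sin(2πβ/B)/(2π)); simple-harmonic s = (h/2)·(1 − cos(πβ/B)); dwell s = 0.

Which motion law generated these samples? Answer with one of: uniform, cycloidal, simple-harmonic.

candidates at β/B = r: uniform s = h·r (linear in β); cycloidal s = h·(r − sin(2πr)/(2π)); simple-harmonic s = (h/2)(1 − cos(πr))
β=12°: printed 2.7000 | uniform 2.7000, cycloidal 0.3823, simple-harmonic 0.9809
β=20°: printed 4.5000 | uniform 4.5000, cycloidal 1.6352, simple-harmonic 2.6360
β=24°: printed 5.4000 | uniform 5.4000, cycloidal 2.6754, simple-harmonic 3.7099
β=68°: printed 15.3000 | uniform 15.3000, cycloidal 17.6177, simple-harmonic 17.0191
only one law matches every sample → uniform

uniform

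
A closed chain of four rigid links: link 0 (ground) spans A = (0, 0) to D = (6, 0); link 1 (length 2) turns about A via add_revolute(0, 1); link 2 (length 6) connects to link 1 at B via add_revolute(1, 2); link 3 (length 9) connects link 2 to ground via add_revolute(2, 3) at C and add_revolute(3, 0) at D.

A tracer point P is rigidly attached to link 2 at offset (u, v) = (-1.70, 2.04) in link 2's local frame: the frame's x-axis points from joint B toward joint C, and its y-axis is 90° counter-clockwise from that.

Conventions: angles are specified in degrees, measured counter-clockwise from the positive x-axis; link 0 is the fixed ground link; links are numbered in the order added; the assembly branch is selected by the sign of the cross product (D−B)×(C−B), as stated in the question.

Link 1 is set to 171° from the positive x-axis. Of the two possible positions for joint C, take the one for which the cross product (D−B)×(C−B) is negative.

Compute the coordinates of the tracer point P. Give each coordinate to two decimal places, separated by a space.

A=(0,0), D=(6.00,0)
B = A + 2.00·(cos171°, sin171°) = (-1.9754, 0.3129)
|BD| = 7.9815
circle(B,6.00) ∩ circle(D,9.00): a=1.1717, h=5.8845
  candidates: C₊=(-0.5739,6.1469) cross=46.967; C₋=(-1.0352,-5.6130) cross=-46.967
  branch - wants cross < 0 → take C=(-1.0352,-5.6130) (cross=-46.967)
ex = (C−B)/|BC| = (0.1567,-0.9876); ey = (0.9876,0.1567)
P = B + -1.70·ex + 2.04·ey = (-0.2270,2.3115)

-0.23 2.31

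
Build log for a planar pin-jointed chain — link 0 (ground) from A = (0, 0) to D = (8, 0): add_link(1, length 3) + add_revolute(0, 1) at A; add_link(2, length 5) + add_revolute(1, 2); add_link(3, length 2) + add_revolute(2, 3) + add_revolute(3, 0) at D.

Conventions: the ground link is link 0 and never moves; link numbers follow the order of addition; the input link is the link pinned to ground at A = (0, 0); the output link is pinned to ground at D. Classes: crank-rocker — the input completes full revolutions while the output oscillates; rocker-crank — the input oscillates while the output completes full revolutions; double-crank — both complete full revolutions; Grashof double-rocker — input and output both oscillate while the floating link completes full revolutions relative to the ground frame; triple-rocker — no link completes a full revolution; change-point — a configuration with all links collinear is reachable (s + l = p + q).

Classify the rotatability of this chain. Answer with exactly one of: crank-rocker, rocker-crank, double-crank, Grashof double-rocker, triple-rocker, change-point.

lengths: ground=8, input=3, coupler=5, output=2
sorted: s=2 (shortest), l=8 (longest), p+q=8
s + l = 10 vs p + q = 8
s + l > p + q → non-Grashof → no link fully rotates → triple-rocker

triple-rocker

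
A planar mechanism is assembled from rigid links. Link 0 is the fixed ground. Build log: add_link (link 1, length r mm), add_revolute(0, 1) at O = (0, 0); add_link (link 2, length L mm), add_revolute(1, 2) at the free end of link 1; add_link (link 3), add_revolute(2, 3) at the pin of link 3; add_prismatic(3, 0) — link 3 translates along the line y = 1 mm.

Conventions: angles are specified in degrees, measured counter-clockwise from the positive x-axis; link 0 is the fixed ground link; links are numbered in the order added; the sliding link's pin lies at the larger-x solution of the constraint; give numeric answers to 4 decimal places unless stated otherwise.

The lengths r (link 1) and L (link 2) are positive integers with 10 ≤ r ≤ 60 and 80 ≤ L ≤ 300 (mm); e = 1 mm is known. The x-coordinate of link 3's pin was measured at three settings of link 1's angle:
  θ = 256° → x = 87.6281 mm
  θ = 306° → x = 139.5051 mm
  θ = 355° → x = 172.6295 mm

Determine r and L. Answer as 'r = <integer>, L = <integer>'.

constraint per measurement: (x − r cos θ)² + (r sin θ − e)² = L²
subtracting the θ₁ and θ₂ equations cancels the r² and L² terms:
r = (x₁² − x₂²) / (2[(x₁cos θ₁ + e sin θ₁) − (x₂cos θ₂ + e sin θ₂)]) = 57.0000 → r = 57
L² = (x₁ − r cos θ₁)² + (r sin θ₁ − e)² = 13456.0014 → L = 116.0000 → L = 116
check at θ₃=355°: x = 172.6295 (printed 172.6295) ✓

r = 57, L = 116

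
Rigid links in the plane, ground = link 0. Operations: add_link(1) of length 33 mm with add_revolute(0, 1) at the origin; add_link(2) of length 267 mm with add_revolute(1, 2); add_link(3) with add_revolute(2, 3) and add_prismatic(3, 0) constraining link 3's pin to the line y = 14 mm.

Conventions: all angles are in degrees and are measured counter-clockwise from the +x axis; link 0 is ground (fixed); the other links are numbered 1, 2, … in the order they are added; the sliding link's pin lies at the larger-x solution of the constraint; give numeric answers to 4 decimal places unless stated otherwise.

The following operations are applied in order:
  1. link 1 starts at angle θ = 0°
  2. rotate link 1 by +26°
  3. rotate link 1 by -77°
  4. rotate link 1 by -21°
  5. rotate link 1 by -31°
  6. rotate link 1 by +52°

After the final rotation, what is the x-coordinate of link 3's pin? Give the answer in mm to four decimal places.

geometry: r = 33 mm, L = 267 mm, e = 14 mm; θ starts at 0°
rotate link 1 by +26°: θ ← 0° +26° = 26°
rotate link 1 by -77°: θ ← 26° -77° = -51°
rotate link 1 by -21°: θ ← -51° -21° = -72°
rotate link 1 by -31°: θ ← -72° -31° = -103°
rotate link 1 by +52°: θ ← -103° +52° = -51°
crank pin P = (r cos θ, r sin θ) = (20.767573, -25.645817)
h = r sin θ − e = -25.645817 − 14 = -39.645817
x = r cos θ + √(L² − h²) = 20.767573 + 264.040166 = 284.807739

284.8077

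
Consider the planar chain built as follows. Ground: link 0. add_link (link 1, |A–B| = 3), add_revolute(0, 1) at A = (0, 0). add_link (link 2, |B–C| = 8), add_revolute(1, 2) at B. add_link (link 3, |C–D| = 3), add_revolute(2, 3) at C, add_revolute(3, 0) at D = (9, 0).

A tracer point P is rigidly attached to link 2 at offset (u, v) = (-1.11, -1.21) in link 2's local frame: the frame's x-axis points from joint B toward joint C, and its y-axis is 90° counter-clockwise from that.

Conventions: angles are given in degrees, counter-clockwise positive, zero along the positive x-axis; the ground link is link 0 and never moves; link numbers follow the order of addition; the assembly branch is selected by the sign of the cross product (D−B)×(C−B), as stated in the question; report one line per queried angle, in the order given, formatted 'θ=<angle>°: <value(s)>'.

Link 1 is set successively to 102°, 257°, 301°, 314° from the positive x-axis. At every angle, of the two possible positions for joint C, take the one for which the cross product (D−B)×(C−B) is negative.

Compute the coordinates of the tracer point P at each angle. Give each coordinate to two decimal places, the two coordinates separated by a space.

A=(0,0), D=(9.00,0)
θ=102°: B = A + 3.00·(cos102°, sin102°) = (-0.6237, 2.9344)
θ=102°: |BD| = 10.0612
θ=102°: circle(B,8.00) ∩ circle(D,3.00): a=7.7639, h=1.9293
θ=102°:   candidates: C₊=(7.3653,2.5155) cross=19.411; C₋=(6.2399,-1.1754) cross=-19.411
θ=102°:   branch - wants cross < 0 → take C=(6.2399,-1.1754) (cross=-19.411)
θ=102°: ex = (C−B)/|BC| = (0.8579,-0.5137); ey = (0.5137,0.8579)
θ=102°: P = B + -1.11·ex + -1.21·ey = (-2.1977,2.4666)
θ=257°: B = A + 3.00·(cos257°, sin257°) = (-0.6749, -2.9231)
θ=257°: |BD| = 10.1068
θ=257°: circle(B,8.00) ∩ circle(D,3.00): a=7.7743, h=1.8867
θ=257°:   candidates: C₊=(6.2216,1.1315) cross=19.069; C₋=(7.3129,-2.4807) cross=-19.069
θ=257°:   branch - wants cross < 0 → take C=(7.3129,-2.4807) (cross=-19.069)
θ=257°: ex = (C−B)/|BC| = (0.9985,0.0553); ey = (-0.0553,0.9985)
θ=257°: P = B + -1.11·ex + -1.21·ey = (-1.7162,-4.1926)
θ=301°: B = A + 3.00·(cos301°, sin301°) = (1.5451, -2.5715)
θ=301°: |BD| = 7.8859
θ=301°: circle(B,8.00) ∩ circle(D,3.00): a=7.4302, h=2.9652
θ=301°:   candidates: C₊=(7.6023,2.6545) cross=23.383; C₋=(9.5361,-2.9517) cross=-23.383
θ=301°:   branch - wants cross < 0 → take C=(9.5361,-2.9517) (cross=-23.383)
θ=301°: ex = (C−B)/|BC| = (0.9989,-0.0475); ey = (0.0475,0.9989)
θ=301°: P = B + -1.11·ex + -1.21·ey = (0.3789,-3.7274)
θ=314°: B = A + 3.00·(cos314°, sin314°) = (2.0840, -2.1580)
θ=314°: |BD| = 7.2449
θ=314°: circle(B,8.00) ∩ circle(D,3.00): a=7.4182, h=2.9950
θ=314°:   candidates: C₊=(8.2734,2.9107) cross=21.698; C₋=(10.0576,-2.8074) cross=-21.698
θ=314°:   branch - wants cross < 0 → take C=(10.0576,-2.8074) (cross=-21.698)
θ=314°: ex = (C−B)/|BC| = (0.9967,-0.0812); ey = (0.0812,0.9967)
θ=314°: P = B + -1.11·ex + -1.21·ey = (0.8794,-3.2739)

θ=102°: -2.20 2.47
θ=257°: -1.72 -4.19
θ=301°: 0.38 -3.73
θ=314°: 0.88 -3.27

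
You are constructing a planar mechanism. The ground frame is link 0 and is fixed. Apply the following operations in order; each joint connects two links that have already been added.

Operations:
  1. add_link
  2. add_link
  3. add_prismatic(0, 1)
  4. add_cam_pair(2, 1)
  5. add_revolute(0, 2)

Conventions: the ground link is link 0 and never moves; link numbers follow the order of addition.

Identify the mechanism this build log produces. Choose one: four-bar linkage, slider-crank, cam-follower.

links: 3 (incl. ground); joints: 1 revolute, 1 prismatic, 1 higher (cam) pair, forming one closed loop
3 links, revolute + prismatic + higher pair in one loop → cam-follower

cam-follower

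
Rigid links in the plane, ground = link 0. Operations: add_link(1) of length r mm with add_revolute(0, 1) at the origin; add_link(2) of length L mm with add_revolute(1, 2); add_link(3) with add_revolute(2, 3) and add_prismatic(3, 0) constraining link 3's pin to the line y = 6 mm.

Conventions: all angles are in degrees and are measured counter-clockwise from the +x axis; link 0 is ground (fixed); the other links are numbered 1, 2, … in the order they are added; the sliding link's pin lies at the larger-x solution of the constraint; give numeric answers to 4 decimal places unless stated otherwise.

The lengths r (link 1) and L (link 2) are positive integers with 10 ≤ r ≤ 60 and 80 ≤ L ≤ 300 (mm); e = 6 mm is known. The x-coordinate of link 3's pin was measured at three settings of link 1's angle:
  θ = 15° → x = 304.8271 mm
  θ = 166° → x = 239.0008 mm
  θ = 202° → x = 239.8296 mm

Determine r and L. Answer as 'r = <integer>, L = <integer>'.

constraint per measurement: (x − r cos θ)² + (r sin θ − e)² = L²
subtracting the θ₁ and θ₂ equations cancels the r² and L² terms:
r = (x₁² − x₂²) / (2[(x₁cos θ₁ + e sin θ₁) − (x₂cos θ₂ + e sin θ₂)]) = 34.0000 → r = 34
L² = (x₁ − r cos θ₁)² + (r sin θ₁ − e)² = 73984.0177 → L = 272.0000 → L = 272
check at θ₃=202°: x = 239.8296 (printed 239.8296) ✓

r = 34, L = 272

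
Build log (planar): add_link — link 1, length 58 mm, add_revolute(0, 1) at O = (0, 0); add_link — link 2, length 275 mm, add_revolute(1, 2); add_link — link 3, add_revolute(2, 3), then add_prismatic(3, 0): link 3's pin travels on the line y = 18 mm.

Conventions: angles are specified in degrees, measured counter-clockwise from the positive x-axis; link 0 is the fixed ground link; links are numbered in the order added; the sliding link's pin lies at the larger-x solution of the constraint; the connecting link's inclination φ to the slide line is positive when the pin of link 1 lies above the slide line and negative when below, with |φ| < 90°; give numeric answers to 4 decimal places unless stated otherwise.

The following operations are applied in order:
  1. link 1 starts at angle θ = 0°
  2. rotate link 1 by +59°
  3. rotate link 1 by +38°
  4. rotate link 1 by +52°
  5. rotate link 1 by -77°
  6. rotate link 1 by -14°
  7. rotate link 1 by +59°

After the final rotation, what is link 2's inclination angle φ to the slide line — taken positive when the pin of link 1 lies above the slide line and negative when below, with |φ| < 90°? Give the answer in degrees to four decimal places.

geometry: r = 58 mm, L = 275 mm, e = 18 mm; θ starts at 0°
rotate link 1 by +59°: θ ← 0° +59° = 59°
rotate link 1 by +38°: θ ← 59° +38° = 97°
rotate link 1 by +52°: θ ← 97° +52° = 149°
rotate link 1 by -77°: θ ← 149° -77° = 72°
rotate link 1 by -14°: θ ← 72° -14° = 58°
rotate link 1 by +59°: θ ← 58° +59° = 117°
h = r sin θ − e = 51.678378 − 18 = 33.678378
sin φ = h / L = 33.678378 / 275 = 0.12246683
φ = arcsin(0.12246683) = 7.034492°

7.0345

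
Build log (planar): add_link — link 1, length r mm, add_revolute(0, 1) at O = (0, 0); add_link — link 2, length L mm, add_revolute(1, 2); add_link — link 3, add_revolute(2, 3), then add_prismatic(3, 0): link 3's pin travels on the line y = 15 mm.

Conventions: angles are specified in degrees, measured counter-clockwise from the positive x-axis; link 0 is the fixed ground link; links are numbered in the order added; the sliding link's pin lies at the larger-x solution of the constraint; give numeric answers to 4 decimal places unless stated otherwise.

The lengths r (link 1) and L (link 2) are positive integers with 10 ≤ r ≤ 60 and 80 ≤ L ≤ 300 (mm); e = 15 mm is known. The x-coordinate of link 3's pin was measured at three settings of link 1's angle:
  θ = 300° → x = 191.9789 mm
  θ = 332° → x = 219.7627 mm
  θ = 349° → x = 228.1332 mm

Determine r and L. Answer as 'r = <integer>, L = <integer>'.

constraint per measurement: (x − r cos θ)² + (r sin θ − e)² = L²
subtracting the θ₁ and θ₂ equations cancels the r² and L² terms:
r = (x₁² − x₂²) / (2[(x₁cos θ₁ + e sin θ₁) − (x₂cos θ₂ + e sin θ₂)]) = 54.9999 → r = 55
L² = (x₁ − r cos θ₁)² + (r sin θ₁ − e)² = 30976.0005 → L = 176.0000 → L = 176
check at θ₃=349°: x = 228.1332 (printed 228.1332) ✓

r = 55, L = 176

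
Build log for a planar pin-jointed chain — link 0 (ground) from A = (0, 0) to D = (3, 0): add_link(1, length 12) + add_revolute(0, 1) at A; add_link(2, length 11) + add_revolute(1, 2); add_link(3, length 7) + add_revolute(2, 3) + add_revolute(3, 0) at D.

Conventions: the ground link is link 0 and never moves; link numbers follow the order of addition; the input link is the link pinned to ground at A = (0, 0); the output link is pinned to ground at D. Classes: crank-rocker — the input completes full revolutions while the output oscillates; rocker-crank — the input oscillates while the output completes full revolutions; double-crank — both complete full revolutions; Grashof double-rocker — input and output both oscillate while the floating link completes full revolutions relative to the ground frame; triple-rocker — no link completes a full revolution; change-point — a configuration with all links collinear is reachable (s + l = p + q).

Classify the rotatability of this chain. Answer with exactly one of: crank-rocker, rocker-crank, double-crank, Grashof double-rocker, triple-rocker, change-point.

lengths: ground=3, input=12, coupler=11, output=7
sorted: s=3 (shortest), l=12 (longest), p+q=18
s + l = 15 vs p + q = 18
s + l < p + q (Grashof) with shortest = ground link → double-crank

double-crank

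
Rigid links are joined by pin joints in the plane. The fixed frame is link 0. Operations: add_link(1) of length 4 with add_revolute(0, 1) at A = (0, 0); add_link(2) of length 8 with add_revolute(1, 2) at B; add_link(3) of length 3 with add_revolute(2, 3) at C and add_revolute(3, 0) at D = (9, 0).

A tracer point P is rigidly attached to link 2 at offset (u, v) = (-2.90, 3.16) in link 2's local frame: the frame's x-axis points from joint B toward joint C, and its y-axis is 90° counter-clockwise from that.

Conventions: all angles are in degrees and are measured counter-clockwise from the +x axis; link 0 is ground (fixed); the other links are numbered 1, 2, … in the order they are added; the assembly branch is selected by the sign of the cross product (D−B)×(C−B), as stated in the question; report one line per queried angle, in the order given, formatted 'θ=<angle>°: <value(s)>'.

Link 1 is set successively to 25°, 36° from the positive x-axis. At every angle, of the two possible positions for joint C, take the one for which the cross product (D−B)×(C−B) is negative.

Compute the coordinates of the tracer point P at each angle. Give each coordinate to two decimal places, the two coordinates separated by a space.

A=(0,0), D=(9.00,0)
θ=25°: B = A + 4.00·(cos25°, sin25°) = (3.6252, 1.6905)
θ=25°: |BD| = 5.6343
θ=25°: circle(B,8.00) ∩ circle(D,3.00): a=7.6980, h=2.1775
θ=25°:   candidates: C₊=(11.6219,1.4580) cross=12.269; C₋=(10.3152,-2.6963) cross=-12.269
θ=25°:   branch - wants cross < 0 → take C=(10.3152,-2.6963) (cross=-12.269)
θ=25°: ex = (C−B)/|BC| = (0.8362,-0.5484); ey = (0.5484,0.8362)
θ=25°: P = B + -2.90·ex + 3.16·ey = (2.9329,5.9232)
θ=36°: B = A + 4.00·(cos36°, sin36°) = (3.2361, 2.3511)
θ=36°: |BD| = 6.2250
θ=36°: circle(B,8.00) ∩ circle(D,3.00): a=7.5302, h=2.7012
θ=36°:   candidates: C₊=(11.2287,2.0082) cross=16.815; C₋=(9.1883,-2.9941) cross=-16.815
θ=36°:   branch - wants cross < 0 → take C=(9.1883,-2.9941) (cross=-16.815)
θ=36°: ex = (C−B)/|BC| = (0.7440,-0.6682); ey = (0.6682,0.7440)
θ=36°: P = B + -2.90·ex + 3.16·ey = (3.1898,6.6399)

θ=25°: 2.93 5.92
θ=36°: 3.19 6.64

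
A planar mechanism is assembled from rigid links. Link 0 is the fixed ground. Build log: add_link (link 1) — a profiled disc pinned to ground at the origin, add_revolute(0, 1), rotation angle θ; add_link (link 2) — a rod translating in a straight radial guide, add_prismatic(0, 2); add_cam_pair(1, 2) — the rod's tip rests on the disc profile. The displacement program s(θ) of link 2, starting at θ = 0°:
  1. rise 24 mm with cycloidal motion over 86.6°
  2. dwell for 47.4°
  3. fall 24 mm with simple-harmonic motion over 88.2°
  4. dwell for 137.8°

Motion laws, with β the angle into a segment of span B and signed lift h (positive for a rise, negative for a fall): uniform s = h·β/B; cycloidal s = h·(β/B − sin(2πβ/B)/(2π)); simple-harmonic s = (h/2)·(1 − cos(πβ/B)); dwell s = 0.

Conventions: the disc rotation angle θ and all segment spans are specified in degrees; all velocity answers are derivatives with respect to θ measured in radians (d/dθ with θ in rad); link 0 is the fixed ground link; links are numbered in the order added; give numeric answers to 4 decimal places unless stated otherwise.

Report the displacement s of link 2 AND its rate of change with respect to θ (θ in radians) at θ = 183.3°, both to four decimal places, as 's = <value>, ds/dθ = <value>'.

seg 1 [0°–86.6°] cycloidal, h=24: full span → s += 24 → s = 24.0000
seg 2 [86.6°–134°] dwell: s stays 24.0000
seg 3 [134°–222.2°] simple-harmonic, h=-24: θ=183.3° here. β=49.3, B=88.2. -24/2·(1 − cos(π·0.5590)) = -14.2099 → s = 9.7901
velocity in seg [134°–222.2°] (simple-harmonic), θ in radians: β = 49.3° = 0.8604 rad, B = 88.2° = 1.5394 rad; ds/dθ = (πh/(2B)) sin(πβ/B) = (π·(-24)/(2·1.5394)) sin(π·0.5590) = -24.070923 mm/rad

s = 9.7901, ds/dθ = -24.0709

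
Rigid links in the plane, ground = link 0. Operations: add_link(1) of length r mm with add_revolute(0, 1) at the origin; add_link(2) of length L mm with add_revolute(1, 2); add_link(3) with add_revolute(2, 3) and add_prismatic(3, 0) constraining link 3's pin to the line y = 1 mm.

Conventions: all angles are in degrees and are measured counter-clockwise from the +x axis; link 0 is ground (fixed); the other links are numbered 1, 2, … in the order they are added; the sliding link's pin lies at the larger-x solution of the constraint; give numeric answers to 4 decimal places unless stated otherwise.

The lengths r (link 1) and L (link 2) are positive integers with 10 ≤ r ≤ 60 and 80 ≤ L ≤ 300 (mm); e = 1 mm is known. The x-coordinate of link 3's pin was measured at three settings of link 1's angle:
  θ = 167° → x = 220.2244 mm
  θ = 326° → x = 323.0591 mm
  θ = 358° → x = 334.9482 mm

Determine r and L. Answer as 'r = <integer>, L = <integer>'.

constraint per measurement: (x − r cos θ)² + (r sin θ − e)² = L²
subtracting the θ₁ and θ₂ equations cancels the r² and L² terms:
r = (x₁² − x₂²) / (2[(x₁cos θ₁ + e sin θ₁) − (x₂cos θ₂ + e sin θ₂)]) = 58.0000 → r = 58
L² = (x₁ − r cos θ₁)² + (r sin θ₁ − e)² = 76728.9793 → L = 277.0000 → L = 277
check at θ₃=358°: x = 334.9482 (printed 334.9482) ✓

r = 58, L = 277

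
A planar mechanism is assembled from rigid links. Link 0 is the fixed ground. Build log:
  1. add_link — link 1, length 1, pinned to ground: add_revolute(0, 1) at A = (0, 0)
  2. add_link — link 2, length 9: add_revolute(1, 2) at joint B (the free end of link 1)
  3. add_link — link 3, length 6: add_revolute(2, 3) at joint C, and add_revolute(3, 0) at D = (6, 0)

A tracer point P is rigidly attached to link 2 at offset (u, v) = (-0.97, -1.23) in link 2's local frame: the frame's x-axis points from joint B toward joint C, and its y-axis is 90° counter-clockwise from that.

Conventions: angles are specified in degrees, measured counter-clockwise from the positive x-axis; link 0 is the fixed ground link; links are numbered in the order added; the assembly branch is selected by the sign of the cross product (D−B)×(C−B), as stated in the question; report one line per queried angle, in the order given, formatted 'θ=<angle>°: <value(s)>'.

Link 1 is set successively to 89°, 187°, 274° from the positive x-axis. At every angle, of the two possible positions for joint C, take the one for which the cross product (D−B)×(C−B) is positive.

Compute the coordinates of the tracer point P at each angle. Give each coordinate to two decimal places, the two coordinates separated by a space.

A=(0,0), D=(6.00,0)
θ=89°: B = A + 1.00·(cos89°, sin89°) = (0.0175, 0.9998)
θ=89°: |BD| = 6.0655
θ=89°: circle(B,9.00) ∩ circle(D,6.00): a=6.7423, h=5.9617
θ=89°:   candidates: C₊=(7.6502,5.7686) cross=36.161; C₋=(5.6847,-5.9917) cross=-36.161
θ=89°:   branch + wants cross > 0 → take C=(7.6502,5.7686) (cross=36.161)
θ=89°: ex = (C−B)/|BC| = (0.8481,0.5299); ey = (-0.5299,0.8481)
θ=89°: P = B + -0.97·ex + -1.23·ey = (-0.1535,-0.5573)
θ=187°: B = A + 1.00·(cos187°, sin187°) = (-0.9925, -0.1219)
θ=187°: |BD| = 6.9936
θ=187°: circle(B,9.00) ∩ circle(D,6.00): a=6.7140, h=5.9935
θ=187°:   candidates: C₊=(5.6160,5.9877) cross=41.916; C₋=(5.8249,-5.9974) cross=-41.916
θ=187°:   branch + wants cross > 0 → take C=(5.6160,5.9877) (cross=41.916)
θ=187°: ex = (C−B)/|BC| = (0.7343,0.6788); ey = (-0.6788,0.7343)
θ=187°: P = B + -0.97·ex + -1.23·ey = (-0.8698,-1.6835)
θ=274°: B = A + 1.00·(cos274°, sin274°) = (0.0698, -0.9976)
θ=274°: |BD| = 6.0136
θ=274°: circle(B,9.00) ∩ circle(D,6.00): a=6.7483, h=5.9548
θ=274°:   candidates: C₊=(5.7368,5.9942) cross=35.810; C₋=(7.7124,-5.7504) cross=-35.810
θ=274°:   branch + wants cross > 0 → take C=(5.7368,5.9942) (cross=35.810)
θ=274°: ex = (C−B)/|BC| = (0.6297,0.7769); ey = (-0.7769,0.6297)
θ=274°: P = B + -0.97·ex + -1.23·ey = (0.4145,-2.5256)

θ=89°: -0.15 -0.56
θ=187°: -0.87 -1.68
θ=274°: 0.41 -2.53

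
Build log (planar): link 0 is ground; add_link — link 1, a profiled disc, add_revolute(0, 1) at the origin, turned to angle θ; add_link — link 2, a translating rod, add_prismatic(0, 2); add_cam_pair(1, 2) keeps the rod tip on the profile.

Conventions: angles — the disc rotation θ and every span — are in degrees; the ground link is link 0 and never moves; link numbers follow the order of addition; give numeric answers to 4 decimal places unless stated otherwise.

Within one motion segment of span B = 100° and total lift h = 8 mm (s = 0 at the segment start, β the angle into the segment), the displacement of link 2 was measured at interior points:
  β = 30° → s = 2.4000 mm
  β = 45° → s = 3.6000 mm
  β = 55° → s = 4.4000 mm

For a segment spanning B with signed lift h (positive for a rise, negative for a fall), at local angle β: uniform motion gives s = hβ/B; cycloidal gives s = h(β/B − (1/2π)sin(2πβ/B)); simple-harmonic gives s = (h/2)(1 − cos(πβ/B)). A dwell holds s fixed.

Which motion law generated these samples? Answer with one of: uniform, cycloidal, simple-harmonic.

candidates at β/B = r: uniform s = h·r (linear in β); cycloidal s = h·(r − sin(2πr)/(2π)); simple-harmonic s = (h/2)(1 − cos(πr))
β=30°: printed 2.4000 | uniform 2.4000, cycloidal 1.1891, simple-harmonic 1.6489
β=45°: printed 3.6000 | uniform 3.6000, cycloidal 3.2065, simple-harmonic 3.3743
β=55°: printed 4.4000 | uniform 4.4000, cycloidal 4.7935, simple-harmonic 4.6257
only one law matches every sample → uniform

uniform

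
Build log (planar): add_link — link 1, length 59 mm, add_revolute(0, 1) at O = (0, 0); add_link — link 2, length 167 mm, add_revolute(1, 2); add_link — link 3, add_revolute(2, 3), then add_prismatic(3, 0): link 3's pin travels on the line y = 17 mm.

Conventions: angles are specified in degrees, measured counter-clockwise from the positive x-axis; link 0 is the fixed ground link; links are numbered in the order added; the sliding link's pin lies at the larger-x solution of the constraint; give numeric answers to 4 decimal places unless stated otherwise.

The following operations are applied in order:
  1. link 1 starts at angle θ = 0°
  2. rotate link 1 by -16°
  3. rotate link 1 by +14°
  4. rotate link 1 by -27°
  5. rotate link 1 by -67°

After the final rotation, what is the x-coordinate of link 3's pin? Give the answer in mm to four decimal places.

geometry: r = 59 mm, L = 167 mm, e = 17 mm; θ starts at 0°
rotate link 1 by -16°: θ ← 0° -16° = -16°
rotate link 1 by +14°: θ ← -16° +14° = -2°
rotate link 1 by -27°: θ ← -2° -27° = -29°
rotate link 1 by -67°: θ ← -29° -67° = -96°
crank pin P = (r cos θ, r sin θ) = (-6.167179, -58.676792)
h = r sin θ − e = -58.676792 − 17 = -75.676792
x = r cos θ + √(L² − h²) = -6.167179 + 148.869148 = 142.701969

142.7020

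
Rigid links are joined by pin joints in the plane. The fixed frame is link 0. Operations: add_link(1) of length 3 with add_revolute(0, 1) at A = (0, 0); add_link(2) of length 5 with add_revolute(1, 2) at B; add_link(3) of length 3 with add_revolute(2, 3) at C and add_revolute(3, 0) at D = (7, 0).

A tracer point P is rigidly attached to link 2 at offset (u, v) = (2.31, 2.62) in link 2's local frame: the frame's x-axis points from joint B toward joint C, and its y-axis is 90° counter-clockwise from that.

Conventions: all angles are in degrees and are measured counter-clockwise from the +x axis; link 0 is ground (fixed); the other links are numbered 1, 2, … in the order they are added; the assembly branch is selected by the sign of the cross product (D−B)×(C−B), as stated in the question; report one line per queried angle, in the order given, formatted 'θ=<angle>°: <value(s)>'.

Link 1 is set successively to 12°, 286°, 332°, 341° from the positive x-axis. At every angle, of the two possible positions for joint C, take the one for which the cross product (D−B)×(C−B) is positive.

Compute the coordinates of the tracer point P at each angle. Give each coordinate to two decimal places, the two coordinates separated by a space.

A=(0,0), D=(7.00,0)
θ=12°: B = A + 3.00·(cos12°, sin12°) = (2.9344, 0.6237)
θ=12°: |BD| = 4.1131
θ=12°: circle(B,5.00) ∩ circle(D,3.00): a=4.0016, h=2.9979
θ=12°:   candidates: C₊=(7.3443,2.9802) cross=12.331; C₋=(6.4351,-2.9463) cross=-12.331
θ=12°:   branch + wants cross > 0 → take C=(7.3443,2.9802) (cross=12.331)
θ=12°: ex = (C−B)/|BC| = (0.8820,0.4713); ey = (-0.4713,0.8820)
θ=12°: P = B + 2.31·ex + 2.62·ey = (3.7370,4.0232)
θ=286°: B = A + 3.00·(cos286°, sin286°) = (0.8269, -2.8838)
θ=286°: |BD| = 6.8135
θ=286°: circle(B,5.00) ∩ circle(D,3.00): a=4.5809, h=2.0039
θ=286°:   candidates: C₊=(4.1291,0.8706) cross=13.653; C₋=(5.8254,-2.7605) cross=-13.653
θ=286°:   branch + wants cross > 0 → take C=(4.1291,0.8706) (cross=13.653)
θ=286°: ex = (C−B)/|BC| = (0.6604,0.7509); ey = (-0.7509,0.6604)
θ=286°: P = B + 2.31·ex + 2.62·ey = (0.3852,0.5811)
θ=332°: B = A + 3.00·(cos332°, sin332°) = (2.6488, -1.4084)
θ=332°: |BD| = 4.5734
θ=332°: circle(B,5.00) ∩ circle(D,3.00): a=4.0359, h=2.9515
θ=332°:   candidates: C₊=(5.5797,2.6425) cross=13.498; C₋=(7.3976,-2.9735) cross=-13.498
θ=332°:   branch + wants cross > 0 → take C=(5.5797,2.6425) (cross=13.498)
θ=332°: ex = (C−B)/|BC| = (0.5862,0.8102); ey = (-0.8102,0.5862)
θ=332°: P = B + 2.31·ex + 2.62·ey = (1.8802,1.9989)
θ=341°: B = A + 3.00·(cos341°, sin341°) = (2.8366, -0.9767)
θ=341°: |BD| = 4.2765
θ=341°: circle(B,5.00) ∩ circle(D,3.00): a=4.0089, h=2.9880
θ=341°:   candidates: C₊=(6.0571,2.8480) cross=12.778; C₋=(7.4220,-2.9702) cross=-12.778
θ=341°:   branch + wants cross > 0 → take C=(6.0571,2.8480) (cross=12.778)
θ=341°: ex = (C−B)/|BC| = (0.6441,0.7649); ey = (-0.7649,0.6441)
θ=341°: P = B + 2.31·ex + 2.62·ey = (2.3203,2.4779)

θ=12°: 3.74 4.02
θ=286°: 0.39 0.58
θ=332°: 1.88 2.00
θ=341°: 2.32 2.48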